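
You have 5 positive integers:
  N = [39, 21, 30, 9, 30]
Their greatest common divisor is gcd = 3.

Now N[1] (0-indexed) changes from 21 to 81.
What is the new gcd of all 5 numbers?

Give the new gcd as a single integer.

Answer: 3

Derivation:
Numbers: [39, 21, 30, 9, 30], gcd = 3
Change: index 1, 21 -> 81
gcd of the OTHER numbers (without index 1): gcd([39, 30, 9, 30]) = 3
New gcd = gcd(g_others, new_val) = gcd(3, 81) = 3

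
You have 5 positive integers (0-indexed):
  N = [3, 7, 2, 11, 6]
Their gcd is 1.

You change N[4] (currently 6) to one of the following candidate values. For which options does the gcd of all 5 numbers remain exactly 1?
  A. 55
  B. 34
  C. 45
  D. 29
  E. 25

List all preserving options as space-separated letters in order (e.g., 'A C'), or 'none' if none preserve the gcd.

Old gcd = 1; gcd of others (without N[4]) = 1
New gcd for candidate v: gcd(1, v). Preserves old gcd iff gcd(1, v) = 1.
  Option A: v=55, gcd(1,55)=1 -> preserves
  Option B: v=34, gcd(1,34)=1 -> preserves
  Option C: v=45, gcd(1,45)=1 -> preserves
  Option D: v=29, gcd(1,29)=1 -> preserves
  Option E: v=25, gcd(1,25)=1 -> preserves

Answer: A B C D E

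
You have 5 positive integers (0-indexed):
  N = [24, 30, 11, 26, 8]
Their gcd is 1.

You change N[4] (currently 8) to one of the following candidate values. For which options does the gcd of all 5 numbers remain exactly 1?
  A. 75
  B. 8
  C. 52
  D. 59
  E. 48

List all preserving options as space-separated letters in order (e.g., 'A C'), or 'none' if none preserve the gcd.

Answer: A B C D E

Derivation:
Old gcd = 1; gcd of others (without N[4]) = 1
New gcd for candidate v: gcd(1, v). Preserves old gcd iff gcd(1, v) = 1.
  Option A: v=75, gcd(1,75)=1 -> preserves
  Option B: v=8, gcd(1,8)=1 -> preserves
  Option C: v=52, gcd(1,52)=1 -> preserves
  Option D: v=59, gcd(1,59)=1 -> preserves
  Option E: v=48, gcd(1,48)=1 -> preserves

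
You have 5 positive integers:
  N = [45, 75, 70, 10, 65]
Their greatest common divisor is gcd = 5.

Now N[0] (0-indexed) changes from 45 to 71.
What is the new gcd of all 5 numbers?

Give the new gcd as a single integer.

Numbers: [45, 75, 70, 10, 65], gcd = 5
Change: index 0, 45 -> 71
gcd of the OTHER numbers (without index 0): gcd([75, 70, 10, 65]) = 5
New gcd = gcd(g_others, new_val) = gcd(5, 71) = 1

Answer: 1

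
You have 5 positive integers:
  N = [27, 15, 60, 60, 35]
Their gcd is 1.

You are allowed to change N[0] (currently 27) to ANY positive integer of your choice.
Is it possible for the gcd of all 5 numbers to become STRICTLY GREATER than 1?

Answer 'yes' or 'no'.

Answer: yes

Derivation:
Current gcd = 1
gcd of all OTHER numbers (without N[0]=27): gcd([15, 60, 60, 35]) = 5
The new gcd after any change is gcd(5, new_value).
This can be at most 5.
Since 5 > old gcd 1, the gcd CAN increase (e.g., set N[0] = 5).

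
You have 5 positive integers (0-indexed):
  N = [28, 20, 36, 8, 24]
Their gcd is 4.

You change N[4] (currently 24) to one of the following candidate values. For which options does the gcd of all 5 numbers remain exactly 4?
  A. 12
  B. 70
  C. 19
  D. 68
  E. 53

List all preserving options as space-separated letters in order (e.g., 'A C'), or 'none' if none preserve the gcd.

Answer: A D

Derivation:
Old gcd = 4; gcd of others (without N[4]) = 4
New gcd for candidate v: gcd(4, v). Preserves old gcd iff gcd(4, v) = 4.
  Option A: v=12, gcd(4,12)=4 -> preserves
  Option B: v=70, gcd(4,70)=2 -> changes
  Option C: v=19, gcd(4,19)=1 -> changes
  Option D: v=68, gcd(4,68)=4 -> preserves
  Option E: v=53, gcd(4,53)=1 -> changes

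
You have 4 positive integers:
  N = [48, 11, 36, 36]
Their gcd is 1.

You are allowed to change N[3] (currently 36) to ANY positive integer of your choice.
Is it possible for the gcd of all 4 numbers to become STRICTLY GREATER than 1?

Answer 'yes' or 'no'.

Answer: no

Derivation:
Current gcd = 1
gcd of all OTHER numbers (without N[3]=36): gcd([48, 11, 36]) = 1
The new gcd after any change is gcd(1, new_value).
This can be at most 1.
Since 1 = old gcd 1, the gcd can only stay the same or decrease.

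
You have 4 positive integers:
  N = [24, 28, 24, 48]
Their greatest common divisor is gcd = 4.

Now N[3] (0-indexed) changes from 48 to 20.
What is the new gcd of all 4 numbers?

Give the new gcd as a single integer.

Numbers: [24, 28, 24, 48], gcd = 4
Change: index 3, 48 -> 20
gcd of the OTHER numbers (without index 3): gcd([24, 28, 24]) = 4
New gcd = gcd(g_others, new_val) = gcd(4, 20) = 4

Answer: 4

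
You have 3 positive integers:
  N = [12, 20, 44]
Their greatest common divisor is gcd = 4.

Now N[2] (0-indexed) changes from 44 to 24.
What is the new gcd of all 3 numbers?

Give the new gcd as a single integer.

Answer: 4

Derivation:
Numbers: [12, 20, 44], gcd = 4
Change: index 2, 44 -> 24
gcd of the OTHER numbers (without index 2): gcd([12, 20]) = 4
New gcd = gcd(g_others, new_val) = gcd(4, 24) = 4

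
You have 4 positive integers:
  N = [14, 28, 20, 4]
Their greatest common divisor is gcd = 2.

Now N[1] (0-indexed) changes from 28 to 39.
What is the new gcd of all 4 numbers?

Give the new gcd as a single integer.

Numbers: [14, 28, 20, 4], gcd = 2
Change: index 1, 28 -> 39
gcd of the OTHER numbers (without index 1): gcd([14, 20, 4]) = 2
New gcd = gcd(g_others, new_val) = gcd(2, 39) = 1

Answer: 1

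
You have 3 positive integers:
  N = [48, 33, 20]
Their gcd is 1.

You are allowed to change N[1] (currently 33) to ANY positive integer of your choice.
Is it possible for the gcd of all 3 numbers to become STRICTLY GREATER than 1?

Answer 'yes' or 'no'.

Answer: yes

Derivation:
Current gcd = 1
gcd of all OTHER numbers (without N[1]=33): gcd([48, 20]) = 4
The new gcd after any change is gcd(4, new_value).
This can be at most 4.
Since 4 > old gcd 1, the gcd CAN increase (e.g., set N[1] = 4).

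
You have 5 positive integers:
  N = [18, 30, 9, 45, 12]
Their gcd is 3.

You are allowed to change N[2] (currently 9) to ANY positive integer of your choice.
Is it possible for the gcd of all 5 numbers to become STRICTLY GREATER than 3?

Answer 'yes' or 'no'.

Answer: no

Derivation:
Current gcd = 3
gcd of all OTHER numbers (without N[2]=9): gcd([18, 30, 45, 12]) = 3
The new gcd after any change is gcd(3, new_value).
This can be at most 3.
Since 3 = old gcd 3, the gcd can only stay the same or decrease.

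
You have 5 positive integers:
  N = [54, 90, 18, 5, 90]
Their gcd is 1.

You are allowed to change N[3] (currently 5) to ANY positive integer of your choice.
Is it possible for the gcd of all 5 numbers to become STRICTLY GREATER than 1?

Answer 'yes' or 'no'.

Answer: yes

Derivation:
Current gcd = 1
gcd of all OTHER numbers (without N[3]=5): gcd([54, 90, 18, 90]) = 18
The new gcd after any change is gcd(18, new_value).
This can be at most 18.
Since 18 > old gcd 1, the gcd CAN increase (e.g., set N[3] = 18).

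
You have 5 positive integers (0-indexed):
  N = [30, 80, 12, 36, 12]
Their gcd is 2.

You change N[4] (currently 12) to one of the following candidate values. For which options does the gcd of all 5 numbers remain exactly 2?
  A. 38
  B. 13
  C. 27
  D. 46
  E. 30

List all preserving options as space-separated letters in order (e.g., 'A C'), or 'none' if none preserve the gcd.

Answer: A D E

Derivation:
Old gcd = 2; gcd of others (without N[4]) = 2
New gcd for candidate v: gcd(2, v). Preserves old gcd iff gcd(2, v) = 2.
  Option A: v=38, gcd(2,38)=2 -> preserves
  Option B: v=13, gcd(2,13)=1 -> changes
  Option C: v=27, gcd(2,27)=1 -> changes
  Option D: v=46, gcd(2,46)=2 -> preserves
  Option E: v=30, gcd(2,30)=2 -> preserves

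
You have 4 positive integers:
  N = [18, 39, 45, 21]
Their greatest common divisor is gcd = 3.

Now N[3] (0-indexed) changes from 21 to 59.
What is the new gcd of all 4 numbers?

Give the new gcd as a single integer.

Answer: 1

Derivation:
Numbers: [18, 39, 45, 21], gcd = 3
Change: index 3, 21 -> 59
gcd of the OTHER numbers (without index 3): gcd([18, 39, 45]) = 3
New gcd = gcd(g_others, new_val) = gcd(3, 59) = 1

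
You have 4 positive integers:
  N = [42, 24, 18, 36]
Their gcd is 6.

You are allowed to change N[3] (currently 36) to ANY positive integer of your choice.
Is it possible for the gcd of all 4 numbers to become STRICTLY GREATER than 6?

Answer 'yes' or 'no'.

Current gcd = 6
gcd of all OTHER numbers (without N[3]=36): gcd([42, 24, 18]) = 6
The new gcd after any change is gcd(6, new_value).
This can be at most 6.
Since 6 = old gcd 6, the gcd can only stay the same or decrease.

Answer: no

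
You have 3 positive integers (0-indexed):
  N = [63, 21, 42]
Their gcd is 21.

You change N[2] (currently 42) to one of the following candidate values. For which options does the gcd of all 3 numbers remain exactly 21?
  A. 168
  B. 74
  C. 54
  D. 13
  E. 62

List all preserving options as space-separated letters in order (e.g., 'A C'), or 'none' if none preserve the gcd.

Old gcd = 21; gcd of others (without N[2]) = 21
New gcd for candidate v: gcd(21, v). Preserves old gcd iff gcd(21, v) = 21.
  Option A: v=168, gcd(21,168)=21 -> preserves
  Option B: v=74, gcd(21,74)=1 -> changes
  Option C: v=54, gcd(21,54)=3 -> changes
  Option D: v=13, gcd(21,13)=1 -> changes
  Option E: v=62, gcd(21,62)=1 -> changes

Answer: A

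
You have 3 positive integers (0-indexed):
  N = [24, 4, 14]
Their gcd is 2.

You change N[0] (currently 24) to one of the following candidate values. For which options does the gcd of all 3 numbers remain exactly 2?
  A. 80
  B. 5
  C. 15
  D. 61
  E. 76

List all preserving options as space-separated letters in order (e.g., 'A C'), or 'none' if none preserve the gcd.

Old gcd = 2; gcd of others (without N[0]) = 2
New gcd for candidate v: gcd(2, v). Preserves old gcd iff gcd(2, v) = 2.
  Option A: v=80, gcd(2,80)=2 -> preserves
  Option B: v=5, gcd(2,5)=1 -> changes
  Option C: v=15, gcd(2,15)=1 -> changes
  Option D: v=61, gcd(2,61)=1 -> changes
  Option E: v=76, gcd(2,76)=2 -> preserves

Answer: A E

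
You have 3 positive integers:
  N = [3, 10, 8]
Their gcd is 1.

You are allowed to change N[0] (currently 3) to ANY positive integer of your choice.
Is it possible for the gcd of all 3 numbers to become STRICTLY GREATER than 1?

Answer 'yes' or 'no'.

Answer: yes

Derivation:
Current gcd = 1
gcd of all OTHER numbers (without N[0]=3): gcd([10, 8]) = 2
The new gcd after any change is gcd(2, new_value).
This can be at most 2.
Since 2 > old gcd 1, the gcd CAN increase (e.g., set N[0] = 2).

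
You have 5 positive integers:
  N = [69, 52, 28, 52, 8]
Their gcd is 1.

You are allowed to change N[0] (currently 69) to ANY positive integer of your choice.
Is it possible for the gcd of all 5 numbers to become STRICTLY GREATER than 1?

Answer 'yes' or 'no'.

Answer: yes

Derivation:
Current gcd = 1
gcd of all OTHER numbers (without N[0]=69): gcd([52, 28, 52, 8]) = 4
The new gcd after any change is gcd(4, new_value).
This can be at most 4.
Since 4 > old gcd 1, the gcd CAN increase (e.g., set N[0] = 4).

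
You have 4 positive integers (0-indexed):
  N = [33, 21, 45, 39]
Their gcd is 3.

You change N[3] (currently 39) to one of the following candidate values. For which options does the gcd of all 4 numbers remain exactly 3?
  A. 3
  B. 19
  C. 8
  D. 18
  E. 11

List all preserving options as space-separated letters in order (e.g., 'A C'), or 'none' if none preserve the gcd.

Answer: A D

Derivation:
Old gcd = 3; gcd of others (without N[3]) = 3
New gcd for candidate v: gcd(3, v). Preserves old gcd iff gcd(3, v) = 3.
  Option A: v=3, gcd(3,3)=3 -> preserves
  Option B: v=19, gcd(3,19)=1 -> changes
  Option C: v=8, gcd(3,8)=1 -> changes
  Option D: v=18, gcd(3,18)=3 -> preserves
  Option E: v=11, gcd(3,11)=1 -> changes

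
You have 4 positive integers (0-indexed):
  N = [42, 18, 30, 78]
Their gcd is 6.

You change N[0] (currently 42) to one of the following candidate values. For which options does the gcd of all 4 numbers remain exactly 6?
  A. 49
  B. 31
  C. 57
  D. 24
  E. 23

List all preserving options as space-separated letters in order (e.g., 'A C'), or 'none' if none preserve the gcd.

Answer: D

Derivation:
Old gcd = 6; gcd of others (without N[0]) = 6
New gcd for candidate v: gcd(6, v). Preserves old gcd iff gcd(6, v) = 6.
  Option A: v=49, gcd(6,49)=1 -> changes
  Option B: v=31, gcd(6,31)=1 -> changes
  Option C: v=57, gcd(6,57)=3 -> changes
  Option D: v=24, gcd(6,24)=6 -> preserves
  Option E: v=23, gcd(6,23)=1 -> changes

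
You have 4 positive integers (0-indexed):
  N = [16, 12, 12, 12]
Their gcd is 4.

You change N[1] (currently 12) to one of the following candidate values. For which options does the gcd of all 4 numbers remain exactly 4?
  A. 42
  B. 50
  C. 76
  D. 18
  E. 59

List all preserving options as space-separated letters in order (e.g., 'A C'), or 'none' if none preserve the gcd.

Answer: C

Derivation:
Old gcd = 4; gcd of others (without N[1]) = 4
New gcd for candidate v: gcd(4, v). Preserves old gcd iff gcd(4, v) = 4.
  Option A: v=42, gcd(4,42)=2 -> changes
  Option B: v=50, gcd(4,50)=2 -> changes
  Option C: v=76, gcd(4,76)=4 -> preserves
  Option D: v=18, gcd(4,18)=2 -> changes
  Option E: v=59, gcd(4,59)=1 -> changes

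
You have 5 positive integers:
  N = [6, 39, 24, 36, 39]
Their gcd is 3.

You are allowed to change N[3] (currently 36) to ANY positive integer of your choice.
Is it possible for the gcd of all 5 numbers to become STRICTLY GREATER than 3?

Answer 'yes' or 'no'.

Current gcd = 3
gcd of all OTHER numbers (without N[3]=36): gcd([6, 39, 24, 39]) = 3
The new gcd after any change is gcd(3, new_value).
This can be at most 3.
Since 3 = old gcd 3, the gcd can only stay the same or decrease.

Answer: no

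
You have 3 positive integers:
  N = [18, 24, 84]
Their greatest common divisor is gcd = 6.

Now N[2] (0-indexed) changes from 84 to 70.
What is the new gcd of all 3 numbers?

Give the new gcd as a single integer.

Answer: 2

Derivation:
Numbers: [18, 24, 84], gcd = 6
Change: index 2, 84 -> 70
gcd of the OTHER numbers (without index 2): gcd([18, 24]) = 6
New gcd = gcd(g_others, new_val) = gcd(6, 70) = 2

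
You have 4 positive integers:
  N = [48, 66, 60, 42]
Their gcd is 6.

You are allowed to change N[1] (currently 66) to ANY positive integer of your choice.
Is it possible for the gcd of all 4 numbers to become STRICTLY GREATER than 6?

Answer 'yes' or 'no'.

Answer: no

Derivation:
Current gcd = 6
gcd of all OTHER numbers (without N[1]=66): gcd([48, 60, 42]) = 6
The new gcd after any change is gcd(6, new_value).
This can be at most 6.
Since 6 = old gcd 6, the gcd can only stay the same or decrease.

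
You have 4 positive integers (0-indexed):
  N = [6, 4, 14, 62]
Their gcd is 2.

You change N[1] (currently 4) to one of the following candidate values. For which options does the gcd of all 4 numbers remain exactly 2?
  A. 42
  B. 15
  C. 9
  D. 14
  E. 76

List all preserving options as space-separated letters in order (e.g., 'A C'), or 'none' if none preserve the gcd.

Old gcd = 2; gcd of others (without N[1]) = 2
New gcd for candidate v: gcd(2, v). Preserves old gcd iff gcd(2, v) = 2.
  Option A: v=42, gcd(2,42)=2 -> preserves
  Option B: v=15, gcd(2,15)=1 -> changes
  Option C: v=9, gcd(2,9)=1 -> changes
  Option D: v=14, gcd(2,14)=2 -> preserves
  Option E: v=76, gcd(2,76)=2 -> preserves

Answer: A D E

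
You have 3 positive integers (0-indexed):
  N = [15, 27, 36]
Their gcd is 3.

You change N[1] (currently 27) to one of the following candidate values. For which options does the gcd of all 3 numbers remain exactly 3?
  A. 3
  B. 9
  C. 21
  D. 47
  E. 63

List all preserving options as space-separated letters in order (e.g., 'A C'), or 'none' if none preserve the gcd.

Old gcd = 3; gcd of others (without N[1]) = 3
New gcd for candidate v: gcd(3, v). Preserves old gcd iff gcd(3, v) = 3.
  Option A: v=3, gcd(3,3)=3 -> preserves
  Option B: v=9, gcd(3,9)=3 -> preserves
  Option C: v=21, gcd(3,21)=3 -> preserves
  Option D: v=47, gcd(3,47)=1 -> changes
  Option E: v=63, gcd(3,63)=3 -> preserves

Answer: A B C E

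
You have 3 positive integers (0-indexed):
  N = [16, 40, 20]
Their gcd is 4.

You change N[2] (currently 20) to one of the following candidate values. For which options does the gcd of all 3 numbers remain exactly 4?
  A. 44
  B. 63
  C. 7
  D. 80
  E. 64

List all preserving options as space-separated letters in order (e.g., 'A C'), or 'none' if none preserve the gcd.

Answer: A

Derivation:
Old gcd = 4; gcd of others (without N[2]) = 8
New gcd for candidate v: gcd(8, v). Preserves old gcd iff gcd(8, v) = 4.
  Option A: v=44, gcd(8,44)=4 -> preserves
  Option B: v=63, gcd(8,63)=1 -> changes
  Option C: v=7, gcd(8,7)=1 -> changes
  Option D: v=80, gcd(8,80)=8 -> changes
  Option E: v=64, gcd(8,64)=8 -> changes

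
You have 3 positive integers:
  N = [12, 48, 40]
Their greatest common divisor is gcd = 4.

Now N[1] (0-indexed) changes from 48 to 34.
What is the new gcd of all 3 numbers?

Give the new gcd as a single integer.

Numbers: [12, 48, 40], gcd = 4
Change: index 1, 48 -> 34
gcd of the OTHER numbers (without index 1): gcd([12, 40]) = 4
New gcd = gcd(g_others, new_val) = gcd(4, 34) = 2

Answer: 2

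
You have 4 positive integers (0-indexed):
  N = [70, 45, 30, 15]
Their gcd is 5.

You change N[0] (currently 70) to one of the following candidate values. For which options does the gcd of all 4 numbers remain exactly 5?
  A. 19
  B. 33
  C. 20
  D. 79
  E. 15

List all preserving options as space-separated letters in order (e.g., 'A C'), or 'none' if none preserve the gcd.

Answer: C

Derivation:
Old gcd = 5; gcd of others (without N[0]) = 15
New gcd for candidate v: gcd(15, v). Preserves old gcd iff gcd(15, v) = 5.
  Option A: v=19, gcd(15,19)=1 -> changes
  Option B: v=33, gcd(15,33)=3 -> changes
  Option C: v=20, gcd(15,20)=5 -> preserves
  Option D: v=79, gcd(15,79)=1 -> changes
  Option E: v=15, gcd(15,15)=15 -> changes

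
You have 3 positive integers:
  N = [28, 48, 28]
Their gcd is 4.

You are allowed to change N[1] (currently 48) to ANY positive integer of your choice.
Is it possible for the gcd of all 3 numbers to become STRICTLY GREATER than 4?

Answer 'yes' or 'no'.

Current gcd = 4
gcd of all OTHER numbers (without N[1]=48): gcd([28, 28]) = 28
The new gcd after any change is gcd(28, new_value).
This can be at most 28.
Since 28 > old gcd 4, the gcd CAN increase (e.g., set N[1] = 28).

Answer: yes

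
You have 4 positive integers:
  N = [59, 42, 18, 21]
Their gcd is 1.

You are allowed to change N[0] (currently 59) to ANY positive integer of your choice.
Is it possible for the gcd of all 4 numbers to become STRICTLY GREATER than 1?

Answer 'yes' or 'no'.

Answer: yes

Derivation:
Current gcd = 1
gcd of all OTHER numbers (without N[0]=59): gcd([42, 18, 21]) = 3
The new gcd after any change is gcd(3, new_value).
This can be at most 3.
Since 3 > old gcd 1, the gcd CAN increase (e.g., set N[0] = 3).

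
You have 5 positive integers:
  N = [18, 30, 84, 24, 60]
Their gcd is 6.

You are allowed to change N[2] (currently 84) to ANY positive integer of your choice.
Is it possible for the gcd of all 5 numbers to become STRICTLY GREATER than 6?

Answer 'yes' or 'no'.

Current gcd = 6
gcd of all OTHER numbers (without N[2]=84): gcd([18, 30, 24, 60]) = 6
The new gcd after any change is gcd(6, new_value).
This can be at most 6.
Since 6 = old gcd 6, the gcd can only stay the same or decrease.

Answer: no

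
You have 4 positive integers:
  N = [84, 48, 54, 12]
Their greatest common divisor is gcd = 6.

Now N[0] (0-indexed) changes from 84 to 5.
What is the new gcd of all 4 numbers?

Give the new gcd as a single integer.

Numbers: [84, 48, 54, 12], gcd = 6
Change: index 0, 84 -> 5
gcd of the OTHER numbers (without index 0): gcd([48, 54, 12]) = 6
New gcd = gcd(g_others, new_val) = gcd(6, 5) = 1

Answer: 1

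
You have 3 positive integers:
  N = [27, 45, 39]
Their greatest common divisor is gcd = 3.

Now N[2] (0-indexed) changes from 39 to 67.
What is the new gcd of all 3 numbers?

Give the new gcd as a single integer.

Numbers: [27, 45, 39], gcd = 3
Change: index 2, 39 -> 67
gcd of the OTHER numbers (without index 2): gcd([27, 45]) = 9
New gcd = gcd(g_others, new_val) = gcd(9, 67) = 1

Answer: 1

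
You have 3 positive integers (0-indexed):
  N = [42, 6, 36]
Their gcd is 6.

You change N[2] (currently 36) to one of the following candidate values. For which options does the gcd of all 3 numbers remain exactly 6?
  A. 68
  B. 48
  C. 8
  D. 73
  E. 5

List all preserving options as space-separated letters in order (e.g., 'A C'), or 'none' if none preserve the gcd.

Answer: B

Derivation:
Old gcd = 6; gcd of others (without N[2]) = 6
New gcd for candidate v: gcd(6, v). Preserves old gcd iff gcd(6, v) = 6.
  Option A: v=68, gcd(6,68)=2 -> changes
  Option B: v=48, gcd(6,48)=6 -> preserves
  Option C: v=8, gcd(6,8)=2 -> changes
  Option D: v=73, gcd(6,73)=1 -> changes
  Option E: v=5, gcd(6,5)=1 -> changes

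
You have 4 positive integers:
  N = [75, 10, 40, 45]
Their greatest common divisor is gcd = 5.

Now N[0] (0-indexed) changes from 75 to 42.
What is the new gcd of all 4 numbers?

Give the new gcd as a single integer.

Numbers: [75, 10, 40, 45], gcd = 5
Change: index 0, 75 -> 42
gcd of the OTHER numbers (without index 0): gcd([10, 40, 45]) = 5
New gcd = gcd(g_others, new_val) = gcd(5, 42) = 1

Answer: 1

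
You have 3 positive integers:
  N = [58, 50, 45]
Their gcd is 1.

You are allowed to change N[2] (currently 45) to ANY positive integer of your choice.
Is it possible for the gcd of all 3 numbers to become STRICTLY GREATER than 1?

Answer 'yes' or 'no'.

Answer: yes

Derivation:
Current gcd = 1
gcd of all OTHER numbers (without N[2]=45): gcd([58, 50]) = 2
The new gcd after any change is gcd(2, new_value).
This can be at most 2.
Since 2 > old gcd 1, the gcd CAN increase (e.g., set N[2] = 2).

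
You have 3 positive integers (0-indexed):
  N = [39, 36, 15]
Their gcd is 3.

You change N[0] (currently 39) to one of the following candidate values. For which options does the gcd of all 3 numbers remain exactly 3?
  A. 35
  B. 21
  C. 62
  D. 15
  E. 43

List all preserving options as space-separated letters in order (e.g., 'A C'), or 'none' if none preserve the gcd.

Answer: B D

Derivation:
Old gcd = 3; gcd of others (without N[0]) = 3
New gcd for candidate v: gcd(3, v). Preserves old gcd iff gcd(3, v) = 3.
  Option A: v=35, gcd(3,35)=1 -> changes
  Option B: v=21, gcd(3,21)=3 -> preserves
  Option C: v=62, gcd(3,62)=1 -> changes
  Option D: v=15, gcd(3,15)=3 -> preserves
  Option E: v=43, gcd(3,43)=1 -> changes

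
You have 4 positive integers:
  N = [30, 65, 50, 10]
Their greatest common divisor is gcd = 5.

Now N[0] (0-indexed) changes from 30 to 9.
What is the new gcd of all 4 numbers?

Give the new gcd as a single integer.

Answer: 1

Derivation:
Numbers: [30, 65, 50, 10], gcd = 5
Change: index 0, 30 -> 9
gcd of the OTHER numbers (without index 0): gcd([65, 50, 10]) = 5
New gcd = gcd(g_others, new_val) = gcd(5, 9) = 1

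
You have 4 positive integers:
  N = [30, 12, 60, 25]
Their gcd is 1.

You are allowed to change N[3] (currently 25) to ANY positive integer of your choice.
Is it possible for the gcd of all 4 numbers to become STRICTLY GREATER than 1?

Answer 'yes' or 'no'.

Answer: yes

Derivation:
Current gcd = 1
gcd of all OTHER numbers (without N[3]=25): gcd([30, 12, 60]) = 6
The new gcd after any change is gcd(6, new_value).
This can be at most 6.
Since 6 > old gcd 1, the gcd CAN increase (e.g., set N[3] = 6).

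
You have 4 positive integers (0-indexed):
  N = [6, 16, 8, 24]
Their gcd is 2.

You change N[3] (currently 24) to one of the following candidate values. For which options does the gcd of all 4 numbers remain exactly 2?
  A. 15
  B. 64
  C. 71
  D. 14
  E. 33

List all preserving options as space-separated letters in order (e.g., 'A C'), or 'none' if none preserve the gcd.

Old gcd = 2; gcd of others (without N[3]) = 2
New gcd for candidate v: gcd(2, v). Preserves old gcd iff gcd(2, v) = 2.
  Option A: v=15, gcd(2,15)=1 -> changes
  Option B: v=64, gcd(2,64)=2 -> preserves
  Option C: v=71, gcd(2,71)=1 -> changes
  Option D: v=14, gcd(2,14)=2 -> preserves
  Option E: v=33, gcd(2,33)=1 -> changes

Answer: B D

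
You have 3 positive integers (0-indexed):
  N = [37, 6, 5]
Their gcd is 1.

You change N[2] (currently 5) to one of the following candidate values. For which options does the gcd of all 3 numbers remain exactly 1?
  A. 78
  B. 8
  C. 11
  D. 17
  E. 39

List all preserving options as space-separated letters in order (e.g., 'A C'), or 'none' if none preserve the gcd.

Old gcd = 1; gcd of others (without N[2]) = 1
New gcd for candidate v: gcd(1, v). Preserves old gcd iff gcd(1, v) = 1.
  Option A: v=78, gcd(1,78)=1 -> preserves
  Option B: v=8, gcd(1,8)=1 -> preserves
  Option C: v=11, gcd(1,11)=1 -> preserves
  Option D: v=17, gcd(1,17)=1 -> preserves
  Option E: v=39, gcd(1,39)=1 -> preserves

Answer: A B C D E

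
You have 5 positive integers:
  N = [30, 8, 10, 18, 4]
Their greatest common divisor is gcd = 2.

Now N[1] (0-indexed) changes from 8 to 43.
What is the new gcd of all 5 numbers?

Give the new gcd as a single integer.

Numbers: [30, 8, 10, 18, 4], gcd = 2
Change: index 1, 8 -> 43
gcd of the OTHER numbers (without index 1): gcd([30, 10, 18, 4]) = 2
New gcd = gcd(g_others, new_val) = gcd(2, 43) = 1

Answer: 1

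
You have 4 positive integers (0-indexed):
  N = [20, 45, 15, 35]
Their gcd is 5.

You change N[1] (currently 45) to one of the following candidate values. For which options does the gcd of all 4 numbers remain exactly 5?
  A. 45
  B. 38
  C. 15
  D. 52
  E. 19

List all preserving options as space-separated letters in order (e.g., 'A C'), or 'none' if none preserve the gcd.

Old gcd = 5; gcd of others (without N[1]) = 5
New gcd for candidate v: gcd(5, v). Preserves old gcd iff gcd(5, v) = 5.
  Option A: v=45, gcd(5,45)=5 -> preserves
  Option B: v=38, gcd(5,38)=1 -> changes
  Option C: v=15, gcd(5,15)=5 -> preserves
  Option D: v=52, gcd(5,52)=1 -> changes
  Option E: v=19, gcd(5,19)=1 -> changes

Answer: A C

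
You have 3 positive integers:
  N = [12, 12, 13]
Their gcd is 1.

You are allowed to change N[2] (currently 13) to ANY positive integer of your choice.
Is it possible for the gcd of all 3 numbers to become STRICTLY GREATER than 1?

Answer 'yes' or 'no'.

Answer: yes

Derivation:
Current gcd = 1
gcd of all OTHER numbers (without N[2]=13): gcd([12, 12]) = 12
The new gcd after any change is gcd(12, new_value).
This can be at most 12.
Since 12 > old gcd 1, the gcd CAN increase (e.g., set N[2] = 12).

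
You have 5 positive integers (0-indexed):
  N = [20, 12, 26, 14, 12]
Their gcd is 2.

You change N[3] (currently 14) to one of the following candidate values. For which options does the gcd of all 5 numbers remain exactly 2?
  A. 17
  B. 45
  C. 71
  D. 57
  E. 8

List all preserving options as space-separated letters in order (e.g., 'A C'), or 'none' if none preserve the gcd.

Old gcd = 2; gcd of others (without N[3]) = 2
New gcd for candidate v: gcd(2, v). Preserves old gcd iff gcd(2, v) = 2.
  Option A: v=17, gcd(2,17)=1 -> changes
  Option B: v=45, gcd(2,45)=1 -> changes
  Option C: v=71, gcd(2,71)=1 -> changes
  Option D: v=57, gcd(2,57)=1 -> changes
  Option E: v=8, gcd(2,8)=2 -> preserves

Answer: E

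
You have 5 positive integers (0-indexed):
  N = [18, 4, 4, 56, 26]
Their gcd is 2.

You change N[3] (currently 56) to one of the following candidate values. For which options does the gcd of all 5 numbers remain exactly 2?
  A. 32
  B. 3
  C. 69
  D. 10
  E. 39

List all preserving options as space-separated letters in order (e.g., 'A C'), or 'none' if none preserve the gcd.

Answer: A D

Derivation:
Old gcd = 2; gcd of others (without N[3]) = 2
New gcd for candidate v: gcd(2, v). Preserves old gcd iff gcd(2, v) = 2.
  Option A: v=32, gcd(2,32)=2 -> preserves
  Option B: v=3, gcd(2,3)=1 -> changes
  Option C: v=69, gcd(2,69)=1 -> changes
  Option D: v=10, gcd(2,10)=2 -> preserves
  Option E: v=39, gcd(2,39)=1 -> changes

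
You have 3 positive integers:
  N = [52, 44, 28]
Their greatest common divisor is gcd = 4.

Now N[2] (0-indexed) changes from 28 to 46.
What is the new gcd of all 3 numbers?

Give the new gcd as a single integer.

Numbers: [52, 44, 28], gcd = 4
Change: index 2, 28 -> 46
gcd of the OTHER numbers (without index 2): gcd([52, 44]) = 4
New gcd = gcd(g_others, new_val) = gcd(4, 46) = 2

Answer: 2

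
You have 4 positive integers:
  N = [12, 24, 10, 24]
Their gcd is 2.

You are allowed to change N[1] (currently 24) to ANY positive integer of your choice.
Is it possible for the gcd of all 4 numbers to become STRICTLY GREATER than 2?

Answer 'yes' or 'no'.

Answer: no

Derivation:
Current gcd = 2
gcd of all OTHER numbers (without N[1]=24): gcd([12, 10, 24]) = 2
The new gcd after any change is gcd(2, new_value).
This can be at most 2.
Since 2 = old gcd 2, the gcd can only stay the same or decrease.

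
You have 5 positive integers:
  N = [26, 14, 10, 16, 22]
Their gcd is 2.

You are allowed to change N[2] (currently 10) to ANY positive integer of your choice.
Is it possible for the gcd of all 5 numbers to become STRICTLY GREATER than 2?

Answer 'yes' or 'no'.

Current gcd = 2
gcd of all OTHER numbers (without N[2]=10): gcd([26, 14, 16, 22]) = 2
The new gcd after any change is gcd(2, new_value).
This can be at most 2.
Since 2 = old gcd 2, the gcd can only stay the same or decrease.

Answer: no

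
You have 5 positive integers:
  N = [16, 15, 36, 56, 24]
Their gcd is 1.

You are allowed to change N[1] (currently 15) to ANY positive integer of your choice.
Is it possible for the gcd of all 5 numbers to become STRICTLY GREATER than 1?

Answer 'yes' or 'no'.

Answer: yes

Derivation:
Current gcd = 1
gcd of all OTHER numbers (without N[1]=15): gcd([16, 36, 56, 24]) = 4
The new gcd after any change is gcd(4, new_value).
This can be at most 4.
Since 4 > old gcd 1, the gcd CAN increase (e.g., set N[1] = 4).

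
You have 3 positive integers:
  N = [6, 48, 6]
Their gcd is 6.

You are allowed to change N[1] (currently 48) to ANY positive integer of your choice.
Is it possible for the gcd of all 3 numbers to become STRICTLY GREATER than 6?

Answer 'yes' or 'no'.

Current gcd = 6
gcd of all OTHER numbers (without N[1]=48): gcd([6, 6]) = 6
The new gcd after any change is gcd(6, new_value).
This can be at most 6.
Since 6 = old gcd 6, the gcd can only stay the same or decrease.

Answer: no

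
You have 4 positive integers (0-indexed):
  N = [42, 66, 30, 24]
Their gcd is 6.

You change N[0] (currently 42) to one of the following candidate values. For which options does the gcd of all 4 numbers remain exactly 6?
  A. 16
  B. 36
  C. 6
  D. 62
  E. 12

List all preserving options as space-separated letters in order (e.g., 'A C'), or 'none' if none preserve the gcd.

Old gcd = 6; gcd of others (without N[0]) = 6
New gcd for candidate v: gcd(6, v). Preserves old gcd iff gcd(6, v) = 6.
  Option A: v=16, gcd(6,16)=2 -> changes
  Option B: v=36, gcd(6,36)=6 -> preserves
  Option C: v=6, gcd(6,6)=6 -> preserves
  Option D: v=62, gcd(6,62)=2 -> changes
  Option E: v=12, gcd(6,12)=6 -> preserves

Answer: B C E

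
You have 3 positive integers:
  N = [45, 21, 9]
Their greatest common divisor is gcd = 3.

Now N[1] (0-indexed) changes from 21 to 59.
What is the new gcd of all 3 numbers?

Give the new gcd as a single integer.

Numbers: [45, 21, 9], gcd = 3
Change: index 1, 21 -> 59
gcd of the OTHER numbers (without index 1): gcd([45, 9]) = 9
New gcd = gcd(g_others, new_val) = gcd(9, 59) = 1

Answer: 1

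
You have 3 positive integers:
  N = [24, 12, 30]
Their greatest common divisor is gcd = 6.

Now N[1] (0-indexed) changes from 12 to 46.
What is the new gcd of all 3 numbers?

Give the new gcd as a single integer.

Numbers: [24, 12, 30], gcd = 6
Change: index 1, 12 -> 46
gcd of the OTHER numbers (without index 1): gcd([24, 30]) = 6
New gcd = gcd(g_others, new_val) = gcd(6, 46) = 2

Answer: 2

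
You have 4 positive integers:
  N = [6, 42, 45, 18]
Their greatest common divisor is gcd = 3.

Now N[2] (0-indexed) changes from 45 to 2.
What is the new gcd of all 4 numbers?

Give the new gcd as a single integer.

Numbers: [6, 42, 45, 18], gcd = 3
Change: index 2, 45 -> 2
gcd of the OTHER numbers (without index 2): gcd([6, 42, 18]) = 6
New gcd = gcd(g_others, new_val) = gcd(6, 2) = 2

Answer: 2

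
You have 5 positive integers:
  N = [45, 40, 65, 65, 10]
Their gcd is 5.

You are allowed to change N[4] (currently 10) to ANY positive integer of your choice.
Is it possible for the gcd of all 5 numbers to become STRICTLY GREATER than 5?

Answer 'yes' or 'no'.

Current gcd = 5
gcd of all OTHER numbers (without N[4]=10): gcd([45, 40, 65, 65]) = 5
The new gcd after any change is gcd(5, new_value).
This can be at most 5.
Since 5 = old gcd 5, the gcd can only stay the same or decrease.

Answer: no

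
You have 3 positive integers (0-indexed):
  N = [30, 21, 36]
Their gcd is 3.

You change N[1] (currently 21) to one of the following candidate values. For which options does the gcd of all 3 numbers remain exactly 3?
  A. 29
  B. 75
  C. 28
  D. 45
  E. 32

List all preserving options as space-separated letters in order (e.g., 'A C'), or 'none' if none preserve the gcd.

Answer: B D

Derivation:
Old gcd = 3; gcd of others (without N[1]) = 6
New gcd for candidate v: gcd(6, v). Preserves old gcd iff gcd(6, v) = 3.
  Option A: v=29, gcd(6,29)=1 -> changes
  Option B: v=75, gcd(6,75)=3 -> preserves
  Option C: v=28, gcd(6,28)=2 -> changes
  Option D: v=45, gcd(6,45)=3 -> preserves
  Option E: v=32, gcd(6,32)=2 -> changes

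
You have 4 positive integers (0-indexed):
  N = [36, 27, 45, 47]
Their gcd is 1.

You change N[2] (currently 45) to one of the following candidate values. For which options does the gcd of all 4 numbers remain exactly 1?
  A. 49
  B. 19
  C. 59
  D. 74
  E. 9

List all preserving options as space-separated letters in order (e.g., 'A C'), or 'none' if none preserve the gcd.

Answer: A B C D E

Derivation:
Old gcd = 1; gcd of others (without N[2]) = 1
New gcd for candidate v: gcd(1, v). Preserves old gcd iff gcd(1, v) = 1.
  Option A: v=49, gcd(1,49)=1 -> preserves
  Option B: v=19, gcd(1,19)=1 -> preserves
  Option C: v=59, gcd(1,59)=1 -> preserves
  Option D: v=74, gcd(1,74)=1 -> preserves
  Option E: v=9, gcd(1,9)=1 -> preserves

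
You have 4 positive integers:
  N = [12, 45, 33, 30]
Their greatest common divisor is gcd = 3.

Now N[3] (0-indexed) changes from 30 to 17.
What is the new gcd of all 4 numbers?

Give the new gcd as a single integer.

Answer: 1

Derivation:
Numbers: [12, 45, 33, 30], gcd = 3
Change: index 3, 30 -> 17
gcd of the OTHER numbers (without index 3): gcd([12, 45, 33]) = 3
New gcd = gcd(g_others, new_val) = gcd(3, 17) = 1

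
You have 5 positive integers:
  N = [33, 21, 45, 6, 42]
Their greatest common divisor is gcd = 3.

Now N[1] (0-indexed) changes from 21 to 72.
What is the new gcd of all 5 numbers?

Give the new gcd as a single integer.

Numbers: [33, 21, 45, 6, 42], gcd = 3
Change: index 1, 21 -> 72
gcd of the OTHER numbers (without index 1): gcd([33, 45, 6, 42]) = 3
New gcd = gcd(g_others, new_val) = gcd(3, 72) = 3

Answer: 3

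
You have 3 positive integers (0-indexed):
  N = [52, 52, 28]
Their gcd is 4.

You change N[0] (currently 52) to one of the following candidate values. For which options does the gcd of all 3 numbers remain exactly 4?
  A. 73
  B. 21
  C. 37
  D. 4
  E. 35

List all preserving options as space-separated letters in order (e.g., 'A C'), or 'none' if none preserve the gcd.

Old gcd = 4; gcd of others (without N[0]) = 4
New gcd for candidate v: gcd(4, v). Preserves old gcd iff gcd(4, v) = 4.
  Option A: v=73, gcd(4,73)=1 -> changes
  Option B: v=21, gcd(4,21)=1 -> changes
  Option C: v=37, gcd(4,37)=1 -> changes
  Option D: v=4, gcd(4,4)=4 -> preserves
  Option E: v=35, gcd(4,35)=1 -> changes

Answer: D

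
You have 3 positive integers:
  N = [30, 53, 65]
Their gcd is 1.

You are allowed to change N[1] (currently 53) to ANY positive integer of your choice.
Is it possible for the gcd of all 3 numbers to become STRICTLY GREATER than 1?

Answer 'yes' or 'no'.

Answer: yes

Derivation:
Current gcd = 1
gcd of all OTHER numbers (without N[1]=53): gcd([30, 65]) = 5
The new gcd after any change is gcd(5, new_value).
This can be at most 5.
Since 5 > old gcd 1, the gcd CAN increase (e.g., set N[1] = 5).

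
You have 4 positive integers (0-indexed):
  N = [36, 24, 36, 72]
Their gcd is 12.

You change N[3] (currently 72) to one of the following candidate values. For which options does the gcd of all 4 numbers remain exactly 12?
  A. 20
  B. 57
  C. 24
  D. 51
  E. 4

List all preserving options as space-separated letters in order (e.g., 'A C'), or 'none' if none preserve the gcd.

Old gcd = 12; gcd of others (without N[3]) = 12
New gcd for candidate v: gcd(12, v). Preserves old gcd iff gcd(12, v) = 12.
  Option A: v=20, gcd(12,20)=4 -> changes
  Option B: v=57, gcd(12,57)=3 -> changes
  Option C: v=24, gcd(12,24)=12 -> preserves
  Option D: v=51, gcd(12,51)=3 -> changes
  Option E: v=4, gcd(12,4)=4 -> changes

Answer: C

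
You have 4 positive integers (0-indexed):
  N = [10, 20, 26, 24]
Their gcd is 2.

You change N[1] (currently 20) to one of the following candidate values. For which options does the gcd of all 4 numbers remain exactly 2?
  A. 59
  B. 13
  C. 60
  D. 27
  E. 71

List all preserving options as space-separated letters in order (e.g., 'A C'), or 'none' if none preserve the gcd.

Answer: C

Derivation:
Old gcd = 2; gcd of others (without N[1]) = 2
New gcd for candidate v: gcd(2, v). Preserves old gcd iff gcd(2, v) = 2.
  Option A: v=59, gcd(2,59)=1 -> changes
  Option B: v=13, gcd(2,13)=1 -> changes
  Option C: v=60, gcd(2,60)=2 -> preserves
  Option D: v=27, gcd(2,27)=1 -> changes
  Option E: v=71, gcd(2,71)=1 -> changes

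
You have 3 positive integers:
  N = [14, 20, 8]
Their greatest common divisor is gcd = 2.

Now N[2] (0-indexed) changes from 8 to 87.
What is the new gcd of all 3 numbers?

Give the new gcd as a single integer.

Answer: 1

Derivation:
Numbers: [14, 20, 8], gcd = 2
Change: index 2, 8 -> 87
gcd of the OTHER numbers (without index 2): gcd([14, 20]) = 2
New gcd = gcd(g_others, new_val) = gcd(2, 87) = 1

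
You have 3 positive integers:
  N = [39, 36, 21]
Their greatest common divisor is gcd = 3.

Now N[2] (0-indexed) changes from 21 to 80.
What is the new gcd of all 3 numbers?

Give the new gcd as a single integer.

Numbers: [39, 36, 21], gcd = 3
Change: index 2, 21 -> 80
gcd of the OTHER numbers (without index 2): gcd([39, 36]) = 3
New gcd = gcd(g_others, new_val) = gcd(3, 80) = 1

Answer: 1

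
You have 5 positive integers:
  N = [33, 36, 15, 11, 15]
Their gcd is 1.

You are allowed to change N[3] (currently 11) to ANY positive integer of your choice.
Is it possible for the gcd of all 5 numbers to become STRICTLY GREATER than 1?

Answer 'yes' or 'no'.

Answer: yes

Derivation:
Current gcd = 1
gcd of all OTHER numbers (without N[3]=11): gcd([33, 36, 15, 15]) = 3
The new gcd after any change is gcd(3, new_value).
This can be at most 3.
Since 3 > old gcd 1, the gcd CAN increase (e.g., set N[3] = 3).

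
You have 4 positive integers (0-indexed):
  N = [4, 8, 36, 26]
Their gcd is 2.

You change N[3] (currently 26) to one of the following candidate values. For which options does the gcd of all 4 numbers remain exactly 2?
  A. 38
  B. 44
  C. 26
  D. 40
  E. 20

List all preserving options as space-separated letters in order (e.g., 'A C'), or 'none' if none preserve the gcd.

Answer: A C

Derivation:
Old gcd = 2; gcd of others (without N[3]) = 4
New gcd for candidate v: gcd(4, v). Preserves old gcd iff gcd(4, v) = 2.
  Option A: v=38, gcd(4,38)=2 -> preserves
  Option B: v=44, gcd(4,44)=4 -> changes
  Option C: v=26, gcd(4,26)=2 -> preserves
  Option D: v=40, gcd(4,40)=4 -> changes
  Option E: v=20, gcd(4,20)=4 -> changes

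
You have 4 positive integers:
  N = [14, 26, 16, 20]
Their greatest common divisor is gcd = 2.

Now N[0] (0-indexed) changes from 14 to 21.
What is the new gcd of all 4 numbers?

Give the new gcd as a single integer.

Numbers: [14, 26, 16, 20], gcd = 2
Change: index 0, 14 -> 21
gcd of the OTHER numbers (without index 0): gcd([26, 16, 20]) = 2
New gcd = gcd(g_others, new_val) = gcd(2, 21) = 1

Answer: 1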